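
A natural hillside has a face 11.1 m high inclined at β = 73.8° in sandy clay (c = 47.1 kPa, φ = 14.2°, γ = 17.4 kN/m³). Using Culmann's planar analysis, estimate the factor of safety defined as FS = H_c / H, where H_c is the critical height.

FS = 1.84

H_c = (4c/γ) · sinβ cosφ / [1 − cos(β − φ)]
    = (4·47.1/17.4) · sin73.8°·cos14.2° / [1 − cos59.6°]
    = 10.828 · 0.9310 / 0.4940 = 20.41 m
FS = H_c / H = 20.41 / 11.1 = 1.838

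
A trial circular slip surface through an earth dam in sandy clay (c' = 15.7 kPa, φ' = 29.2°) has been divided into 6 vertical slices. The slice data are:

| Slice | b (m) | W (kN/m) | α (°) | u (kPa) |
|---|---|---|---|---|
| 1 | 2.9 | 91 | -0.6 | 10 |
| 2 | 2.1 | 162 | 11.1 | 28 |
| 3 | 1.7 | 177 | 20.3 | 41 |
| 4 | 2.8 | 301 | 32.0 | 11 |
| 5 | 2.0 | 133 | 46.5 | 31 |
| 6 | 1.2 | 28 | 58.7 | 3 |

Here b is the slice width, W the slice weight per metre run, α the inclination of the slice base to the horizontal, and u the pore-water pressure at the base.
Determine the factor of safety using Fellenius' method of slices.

Ordinary method of slices: FS = Σ[c'·Δl_i + (W_i cosα_i − u_i·Δl_i)·tanφ'] / Σ W_i sinα_i, with Δl_i = b_i / cosα_i.
Slice 1: Δl = 2.9/cos(-0.6°) = 2.900 m; N'_1 = 91·cos(-0.6°) − 10·2.900 = 62.0; c'Δl = 45.53; W sinα = -1.0
Slice 2: Δl = 2.1/cos11.1° = 2.140 m; N'_2 = 162·cos11.1° − 28·2.140 = 99.0; c'Δl = 33.60; W sinα = 31.2
Slice 3: Δl = 1.7/cos20.3° = 1.813 m; N'_3 = 177·cos20.3° − 41·1.813 = 91.7; c'Δl = 28.46; W sinα = 61.4
Slice 4: Δl = 2.8/cos32.0° = 3.302 m; N'_4 = 301·cos32.0° − 11·3.302 = 218.9; c'Δl = 51.84; W sinα = 159.5
Slice 5: Δl = 2.0/cos46.5° = 2.905 m; N'_5 = 133·cos46.5° − 31·2.905 = 1.5; c'Δl = 45.62; W sinα = 96.5
Slice 6: Δl = 1.2/cos58.7° = 2.310 m; N'_6 = 28·cos58.7° − 3·2.310 = 7.6; c'Δl = 36.26; W sinα = 23.9
Σc'Δl = 241.3 kN/m; ΣN' = 480.8 kN/m; ΣW sinα = 371.5 kN/m
Resisting = 241.3 + 480.8·tan29.2° = 241.3 + 268.7 = 510.0 kN/m
FS = 510.0 / 371.5 = 1.373

FS = 1.37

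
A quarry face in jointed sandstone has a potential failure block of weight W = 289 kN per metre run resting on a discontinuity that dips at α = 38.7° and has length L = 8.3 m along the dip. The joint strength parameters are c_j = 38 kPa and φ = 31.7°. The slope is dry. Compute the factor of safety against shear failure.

FS = 2.52

Resolving the block weight along and normal to the plane and applying the Mohr–Coulomb strength on the joint:
N' = W cosα = 289·cos38.7° = 225.5 kN/m
Driving force T = W sinα = 289·sin38.7° = 180.7 kN/m
Resisting force R = c_j·L + N'·tanφ = 38·8.3 + 225.5·tan31.7° = 315.4 + 139.3 = 454.7 kN/m
FS = R / T = 454.7 / 180.7 = 2.516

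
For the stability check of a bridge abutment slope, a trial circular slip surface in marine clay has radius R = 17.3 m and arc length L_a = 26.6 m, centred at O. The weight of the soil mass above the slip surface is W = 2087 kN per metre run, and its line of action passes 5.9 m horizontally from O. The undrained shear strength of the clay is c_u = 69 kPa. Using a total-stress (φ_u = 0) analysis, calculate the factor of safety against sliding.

FS = 2.58

Taking moments about the centre O, the resisting moment is provided by the undrained shear strength acting along the arc:
M_R = c_u·L_a·R = 69·26.60·17.3 = 31752.4 kN·m/m
M_D = W·d = 2087·5.9 = 12313.3 kN·m/m
FS = M_R / M_D = 31752.4 / 12313.3 = 2.579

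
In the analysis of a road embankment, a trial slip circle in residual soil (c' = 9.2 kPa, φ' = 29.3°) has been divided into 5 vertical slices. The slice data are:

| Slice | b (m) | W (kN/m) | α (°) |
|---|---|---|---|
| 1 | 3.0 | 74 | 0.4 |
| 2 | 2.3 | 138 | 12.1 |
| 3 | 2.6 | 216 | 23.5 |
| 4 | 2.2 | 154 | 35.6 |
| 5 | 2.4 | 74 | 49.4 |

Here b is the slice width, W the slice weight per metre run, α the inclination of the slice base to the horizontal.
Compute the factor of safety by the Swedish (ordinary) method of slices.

Ordinary method of slices: FS = Σ[c'·Δl_i + (W_i cosα_i)·tanφ'] / Σ W_i sinα_i, with Δl_i = b_i / cosα_i.
Slice 1: Δl = 3.0/cos0.4° = 3.000 m; N'_1 = 74·cos0.4° = 74.0; c'Δl = 27.60; W sinα = 0.5
Slice 2: Δl = 2.3/cos12.1° = 2.352 m; N'_2 = 138·cos12.1° = 134.9; c'Δl = 21.64; W sinα = 28.9
Slice 3: Δl = 2.6/cos23.5° = 2.835 m; N'_3 = 216·cos23.5° = 198.1; c'Δl = 26.08; W sinα = 86.1
Slice 4: Δl = 2.2/cos35.6° = 2.706 m; N'_4 = 154·cos35.6° = 125.2; c'Δl = 24.89; W sinα = 89.6
Slice 5: Δl = 2.4/cos49.4° = 3.688 m; N'_5 = 74·cos49.4° = 48.2; c'Δl = 33.93; W sinα = 56.2
Σc'Δl = 134.1 kN/m; ΣN' = 580.4 kN/m; ΣW sinα = 261.4 kN/m
Resisting = 134.1 + 580.4·tan29.3° = 134.1 + 325.7 = 459.8 kN/m
FS = 459.8 / 261.4 = 1.759

FS = 1.76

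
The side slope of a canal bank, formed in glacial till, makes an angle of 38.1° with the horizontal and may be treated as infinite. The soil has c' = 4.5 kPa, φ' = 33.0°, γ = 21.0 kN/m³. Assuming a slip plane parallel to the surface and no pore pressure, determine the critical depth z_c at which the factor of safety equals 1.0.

z_c = 2.57 m

Setting FS = 1.00 in FS = [c' + γz cos²β tanφ'] / [γz sinβ cosβ] and solving for z:
z = c' / [γ cosβ (FS·sinβ − cosβ·tanφ')]
  = 4.5 / [21.0·cos38.1°·(1.00·sin38.1° − cos38.1°·tan33.0°)]
  = 4.5 / [21.0·0.7869·(1.00·0.6170 − 0.7869·0.6494)]
  = 4.5 / 1.7516 = 2.569 m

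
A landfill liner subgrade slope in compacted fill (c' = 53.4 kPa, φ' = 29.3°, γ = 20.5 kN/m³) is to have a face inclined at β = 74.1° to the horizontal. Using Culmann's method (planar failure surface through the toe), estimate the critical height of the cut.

H_c = 30.09 m

Culmann's analysis gives the critical failure plane at α_cr = (β + φ')/2 = (74.1 + 29.3)/2 = 51.7°, and the critical height
H_c = (4c'/γ) · sinβ cosφ' / [1 − cos(β − φ')]
    = (4·53.4/20.5) · sin74.1°·cos29.3° / [1 − cos(44.8°)]
    = 10.420 · 0.9617·0.8721 / [1 − 0.7096]
    = 10.420 · 0.8387 / 0.2904
    = 30.09 m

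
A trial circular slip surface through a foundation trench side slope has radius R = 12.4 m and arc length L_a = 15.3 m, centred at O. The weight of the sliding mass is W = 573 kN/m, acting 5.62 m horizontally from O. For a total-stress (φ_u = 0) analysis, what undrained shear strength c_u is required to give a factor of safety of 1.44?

c_u = 24.4 kPa

FS = c_u·L_a·R / (W·d), so c_u = FS·W·d / (L_a·R).
c_u = 1.44·573·5.62 / (15.30·12.4) = 4637.2 / 189.72 = 24.44 kPa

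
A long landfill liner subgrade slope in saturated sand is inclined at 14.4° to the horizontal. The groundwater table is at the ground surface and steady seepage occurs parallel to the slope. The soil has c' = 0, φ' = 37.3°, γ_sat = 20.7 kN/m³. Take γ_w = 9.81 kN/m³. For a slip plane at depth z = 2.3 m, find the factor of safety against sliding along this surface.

FS = 1.56

With seepage parallel to the slope and the water table at the surface, the effective normal stress on the slip plane uses the buoyant unit weight γ' = γ_sat − γ_w while the driving shear stress uses γ_sat:
FS = [c' + γ' z cos²β tanφ'] / [γ_sat z sinβ cosβ]
(For c' = 0 this reduces to FS = (γ'/γ_sat)·tanφ'/tanβ.)
γ' = 20.7 − 9.81 = 10.89 kN/m³
Numerator = 0.0 + 10.89·2.3·cos²14.4°·tan37.3° = 0.0 + 10.89·2.3·0.9382·0.7618 = 17.901 kPa
Denominator = 20.7·2.3·sin14.4°·cos14.4° = 20.7·2.3·0.2487·0.9686 = 11.468 kPa
FS = 17.901 / 11.468 = 1.561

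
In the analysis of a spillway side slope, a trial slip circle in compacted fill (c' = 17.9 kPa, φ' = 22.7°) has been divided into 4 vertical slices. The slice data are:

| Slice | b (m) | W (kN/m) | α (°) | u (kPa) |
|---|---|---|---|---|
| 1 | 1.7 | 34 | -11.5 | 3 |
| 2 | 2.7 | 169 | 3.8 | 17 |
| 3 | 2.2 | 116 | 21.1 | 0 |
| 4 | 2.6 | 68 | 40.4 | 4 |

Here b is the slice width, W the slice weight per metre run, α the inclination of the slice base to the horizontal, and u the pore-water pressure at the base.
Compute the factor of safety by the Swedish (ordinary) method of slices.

FS = 3.40

Ordinary method of slices: FS = Σ[c'·Δl_i + (W_i cosα_i − u_i·Δl_i)·tanφ'] / Σ W_i sinα_i, with Δl_i = b_i / cosα_i.
Slice 1: Δl = 1.7/cos(-11.5°) = 1.735 m; N'_1 = 34·cos(-11.5°) − 3·1.735 = 28.1; c'Δl = 31.05; W sinα = -6.8
Slice 2: Δl = 2.7/cos3.8° = 2.706 m; N'_2 = 169·cos3.8° − 17·2.706 = 122.6; c'Δl = 48.44; W sinα = 11.2
Slice 3: Δl = 2.2/cos21.1° = 2.358 m; N'_3 = 116·cos21.1° − 0·2.358 = 108.2; c'Δl = 42.21; W sinα = 41.8
Slice 4: Δl = 2.6/cos40.4° = 3.414 m; N'_4 = 68·cos40.4° − 4·3.414 = 38.1; c'Δl = 61.11; W sinα = 44.1
Σc'Δl = 182.8 kN/m; ΣN' = 297.1 kN/m; ΣW sinα = 90.3 kN/m
Resisting = 182.8 + 297.1·tan22.7° = 182.8 + 124.3 = 307.1 kN/m
FS = 307.1 / 90.3 = 3.403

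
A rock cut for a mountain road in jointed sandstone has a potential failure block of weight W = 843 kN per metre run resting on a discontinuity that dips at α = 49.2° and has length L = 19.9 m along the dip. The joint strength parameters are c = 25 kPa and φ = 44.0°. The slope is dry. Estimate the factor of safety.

FS = 1.61

Resolving the block weight along and normal to the plane and applying the Mohr–Coulomb strength on the joint:
N' = W cosα = 843·cos49.2° = 550.8 kN/m
Driving force T = W sinα = 843·sin49.2° = 638.1 kN/m
Resisting force R = c·L + N'·tanφ = 25·19.9 + 550.8·tan44.0° = 497.5 + 531.9 = 1029.4 kN/m
FS = R / T = 1029.4 / 638.1 = 1.613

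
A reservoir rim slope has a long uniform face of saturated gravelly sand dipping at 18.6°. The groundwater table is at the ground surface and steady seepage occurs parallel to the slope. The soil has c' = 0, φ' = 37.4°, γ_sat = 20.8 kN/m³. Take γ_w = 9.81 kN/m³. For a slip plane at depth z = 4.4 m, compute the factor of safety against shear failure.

With seepage parallel to the slope and the water table at the surface, the effective normal stress on the slip plane uses the buoyant unit weight γ' = γ_sat − γ_w while the driving shear stress uses γ_sat:
FS = [c' + γ' z cos²β tanφ'] / [γ_sat z sinβ cosβ]
(For c' = 0 this reduces to FS = (γ'/γ_sat)·tanφ'/tanβ.)
γ' = 20.8 − 9.81 = 10.99 kN/m³
Numerator = 0.0 + 10.99·4.4·cos²18.6°·tan37.4° = 0.0 + 10.99·4.4·0.8983·0.7646 = 33.210 kPa
Denominator = 20.8·4.4·sin18.6°·cos18.6° = 20.8·4.4·0.3190·0.9478 = 27.666 kPa
FS = 33.210 / 27.666 = 1.200

FS = 1.20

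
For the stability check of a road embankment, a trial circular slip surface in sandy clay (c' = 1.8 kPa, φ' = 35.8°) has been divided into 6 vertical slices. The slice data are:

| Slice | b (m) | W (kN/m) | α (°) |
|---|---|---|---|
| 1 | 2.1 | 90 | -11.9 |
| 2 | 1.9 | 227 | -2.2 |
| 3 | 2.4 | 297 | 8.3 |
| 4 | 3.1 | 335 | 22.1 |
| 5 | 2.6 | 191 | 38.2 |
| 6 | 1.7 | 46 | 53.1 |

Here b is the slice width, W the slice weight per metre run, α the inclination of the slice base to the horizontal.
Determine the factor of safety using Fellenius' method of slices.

FS = 2.76

Ordinary method of slices: FS = Σ[c'·Δl_i + (W_i cosα_i)·tanφ'] / Σ W_i sinα_i, with Δl_i = b_i / cosα_i.
Slice 1: Δl = 2.1/cos(-11.9°) = 2.146 m; N'_1 = 90·cos(-11.9°) = 88.1; c'Δl = 3.86; W sinα = -18.6
Slice 2: Δl = 1.9/cos(-2.2°) = 1.901 m; N'_2 = 227·cos(-2.2°) = 226.8; c'Δl = 3.42; W sinα = -8.7
Slice 3: Δl = 2.4/cos8.3° = 2.425 m; N'_3 = 297·cos8.3° = 293.9; c'Δl = 4.37; W sinα = 42.9
Slice 4: Δl = 3.1/cos22.1° = 3.346 m; N'_4 = 335·cos22.1° = 310.4; c'Δl = 6.02; W sinα = 126.0
Slice 5: Δl = 2.6/cos38.2° = 3.308 m; N'_5 = 191·cos38.2° = 150.1; c'Δl = 5.96; W sinα = 118.1
Slice 6: Δl = 1.7/cos53.1° = 2.831 m; N'_6 = 46·cos53.1° = 27.6; c'Δl = 5.10; W sinα = 36.8
Σc'Δl = 28.7 kN/m; ΣN' = 1096.9 kN/m; ΣW sinα = 296.5 kN/m
Resisting = 28.7 + 1096.9·tan35.8° = 28.7 + 791.1 = 819.8 kN/m
FS = 819.8 / 296.5 = 2.765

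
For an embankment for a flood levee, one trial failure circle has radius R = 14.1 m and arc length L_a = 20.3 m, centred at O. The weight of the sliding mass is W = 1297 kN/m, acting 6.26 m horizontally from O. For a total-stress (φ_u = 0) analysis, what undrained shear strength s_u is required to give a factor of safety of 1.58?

FS = s_u·L_a·R / (W·d), so s_u = FS·W·d / (L_a·R).
s_u = 1.58·1297·6.26 / (20.30·14.1) = 12828.4 / 286.23 = 44.82 kPa

s_u = 44.8 kPa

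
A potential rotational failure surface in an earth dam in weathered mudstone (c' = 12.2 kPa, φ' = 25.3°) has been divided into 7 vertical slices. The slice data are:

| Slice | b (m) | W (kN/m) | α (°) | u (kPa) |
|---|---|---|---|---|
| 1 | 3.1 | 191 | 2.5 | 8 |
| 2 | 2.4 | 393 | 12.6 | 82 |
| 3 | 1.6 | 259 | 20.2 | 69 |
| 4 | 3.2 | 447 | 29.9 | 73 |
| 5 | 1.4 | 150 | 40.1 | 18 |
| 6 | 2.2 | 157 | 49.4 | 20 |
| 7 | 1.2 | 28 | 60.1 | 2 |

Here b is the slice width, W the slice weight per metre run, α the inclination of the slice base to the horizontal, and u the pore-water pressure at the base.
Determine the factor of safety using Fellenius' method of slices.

Ordinary method of slices: FS = Σ[c'·Δl_i + (W_i cosα_i − u_i·Δl_i)·tanφ'] / Σ W_i sinα_i, with Δl_i = b_i / cosα_i.
Slice 1: Δl = 3.1/cos2.5° = 3.103 m; N'_1 = 191·cos2.5° − 8·3.103 = 166.0; c'Δl = 37.86; W sinα = 8.3
Slice 2: Δl = 2.4/cos12.6° = 2.459 m; N'_2 = 393·cos12.6° − 82·2.459 = 181.9; c'Δl = 30.00; W sinα = 85.7
Slice 3: Δl = 1.6/cos20.2° = 1.705 m; N'_3 = 259·cos20.2° − 69·1.705 = 125.4; c'Δl = 20.80; W sinα = 89.4
Slice 4: Δl = 3.2/cos29.9° = 3.691 m; N'_4 = 447·cos29.9° − 73·3.691 = 118.0; c'Δl = 45.03; W sinα = 222.8
Slice 5: Δl = 1.4/cos40.1° = 1.830 m; N'_5 = 150·cos40.1° − 18·1.830 = 81.8; c'Δl = 22.33; W sinα = 96.6
Slice 6: Δl = 2.2/cos49.4° = 3.381 m; N'_6 = 157·cos49.4° − 20·3.381 = 34.6; c'Δl = 41.24; W sinα = 119.2
Slice 7: Δl = 1.2/cos60.1° = 2.407 m; N'_7 = 28·cos60.1° − 2·2.407 = 9.1; c'Δl = 29.37; W sinα = 24.3
Σc'Δl = 226.6 kN/m; ΣN' = 716.8 kN/m; ΣW sinα = 646.4 kN/m
Resisting = 226.6 + 716.8·tan25.3° = 226.6 + 338.8 = 565.5 kN/m
FS = 565.5 / 646.4 = 0.875

FS = 0.87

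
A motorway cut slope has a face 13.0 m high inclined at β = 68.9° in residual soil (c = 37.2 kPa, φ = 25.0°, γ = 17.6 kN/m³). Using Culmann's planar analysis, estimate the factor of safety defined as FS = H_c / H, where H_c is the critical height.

FS = 1.97

H_c = (4c/γ) · sinβ cosφ / [1 − cos(β − φ)]
    = (4·37.2/17.6) · sin68.9°·cos25.0° / [1 − cos43.9°]
    = 8.455 · 0.8455 / 0.2794 = 25.58 m
FS = H_c / H = 25.58 / 13.0 = 1.968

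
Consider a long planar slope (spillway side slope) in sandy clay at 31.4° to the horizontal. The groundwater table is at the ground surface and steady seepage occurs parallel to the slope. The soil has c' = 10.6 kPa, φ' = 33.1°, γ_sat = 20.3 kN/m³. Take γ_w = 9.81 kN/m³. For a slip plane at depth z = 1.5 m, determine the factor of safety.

With seepage parallel to the slope and the water table at the surface, the effective normal stress on the slip plane uses the buoyant unit weight γ' = γ_sat − γ_w while the driving shear stress uses γ_sat:
FS = [c' + γ' z cos²β tanφ'] / [γ_sat z sinβ cosβ]
γ' = 20.3 − 9.81 = 10.49 kN/m³
Numerator = 10.6 + 10.49·1.5·cos²31.4°·tan33.1° = 10.6 + 10.49·1.5·0.7285·0.6519 = 18.073 kPa
Denominator = 20.3·1.5·sin31.4°·cos31.4° = 20.3·1.5·0.5210·0.8536 = 13.541 kPa
FS = 18.073 / 13.541 = 1.335

FS = 1.33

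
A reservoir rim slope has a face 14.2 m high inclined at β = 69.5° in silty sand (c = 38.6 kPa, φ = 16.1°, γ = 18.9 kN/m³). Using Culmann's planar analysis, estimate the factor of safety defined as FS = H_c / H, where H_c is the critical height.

FS = 1.28

H_c = (4c/γ) · sinβ cosφ / [1 − cos(β − φ)]
    = (4·38.6/18.9) · sin69.5°·cos16.1° / [1 − cos53.4°]
    = 8.169 · 0.8999 / 0.4038 = 18.21 m
FS = H_c / H = 18.21 / 14.2 = 1.282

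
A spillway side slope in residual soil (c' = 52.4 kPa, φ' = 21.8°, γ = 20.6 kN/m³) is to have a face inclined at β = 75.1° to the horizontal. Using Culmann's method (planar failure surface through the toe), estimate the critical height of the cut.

H_c = 22.69 m

Culmann's analysis gives the critical failure plane at α_cr = (β + φ')/2 = (75.1 + 21.8)/2 = 48.4°, and the critical height
H_c = (4c'/γ) · sinβ cosφ' / [1 − cos(β − φ')]
    = (4·52.4/20.6) · sin75.1°·cos21.8° / [1 − cos(53.3°)]
    = 10.175 · 0.9664·0.9285 / [1 − 0.5976]
    = 10.175 · 0.8973 / 0.4024
    = 22.69 m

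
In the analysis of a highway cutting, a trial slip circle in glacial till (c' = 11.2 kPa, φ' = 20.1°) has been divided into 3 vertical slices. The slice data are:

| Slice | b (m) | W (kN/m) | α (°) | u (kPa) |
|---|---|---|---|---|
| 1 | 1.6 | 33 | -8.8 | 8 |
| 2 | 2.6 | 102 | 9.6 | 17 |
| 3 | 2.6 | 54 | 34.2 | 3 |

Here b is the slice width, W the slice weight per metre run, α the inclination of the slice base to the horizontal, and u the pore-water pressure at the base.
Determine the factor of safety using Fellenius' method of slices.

FS = 2.92

Ordinary method of slices: FS = Σ[c'·Δl_i + (W_i cosα_i − u_i·Δl_i)·tanφ'] / Σ W_i sinα_i, with Δl_i = b_i / cosα_i.
Slice 1: Δl = 1.6/cos(-8.8°) = 1.619 m; N'_1 = 33·cos(-8.8°) − 8·1.619 = 19.7; c'Δl = 18.13; W sinα = -5.0
Slice 2: Δl = 2.6/cos9.6° = 2.637 m; N'_2 = 102·cos9.6° − 17·2.637 = 55.7; c'Δl = 29.53; W sinα = 17.0
Slice 3: Δl = 2.6/cos34.2° = 3.144 m; N'_3 = 54·cos34.2° − 3·3.144 = 35.2; c'Δl = 35.21; W sinα = 30.4
Σc'Δl = 82.9 kN/m; ΣN' = 110.6 kN/m; ΣW sinα = 42.3 kN/m
Resisting = 82.9 + 110.6·tan20.1° = 82.9 + 40.5 = 123.4 kN/m
FS = 123.4 / 42.3 = 2.915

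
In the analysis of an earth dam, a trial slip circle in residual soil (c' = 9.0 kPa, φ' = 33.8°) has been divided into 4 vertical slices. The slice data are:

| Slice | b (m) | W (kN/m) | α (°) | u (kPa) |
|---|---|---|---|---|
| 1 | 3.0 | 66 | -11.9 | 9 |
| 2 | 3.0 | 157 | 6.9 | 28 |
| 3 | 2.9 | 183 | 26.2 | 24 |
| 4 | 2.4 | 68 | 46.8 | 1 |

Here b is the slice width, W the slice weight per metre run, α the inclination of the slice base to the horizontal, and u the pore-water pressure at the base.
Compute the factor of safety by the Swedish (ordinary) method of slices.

FS = 2.03

Ordinary method of slices: FS = Σ[c'·Δl_i + (W_i cosα_i − u_i·Δl_i)·tanφ'] / Σ W_i sinα_i, with Δl_i = b_i / cosα_i.
Slice 1: Δl = 3.0/cos(-11.9°) = 3.066 m; N'_1 = 66·cos(-11.9°) − 9·3.066 = 37.0; c'Δl = 27.59; W sinα = -13.6
Slice 2: Δl = 3.0/cos6.9° = 3.022 m; N'_2 = 157·cos6.9° − 28·3.022 = 71.3; c'Δl = 27.20; W sinα = 18.9
Slice 3: Δl = 2.9/cos26.2° = 3.232 m; N'_3 = 183·cos26.2° − 24·3.232 = 86.6; c'Δl = 29.09; W sinα = 80.8
Slice 4: Δl = 2.4/cos46.8° = 3.506 m; N'_4 = 68·cos46.8° − 1·3.506 = 43.0; c'Δl = 31.55; W sinα = 49.6
Σc'Δl = 115.4 kN/m; ΣN' = 237.9 kN/m; ΣW sinα = 135.6 kN/m
Resisting = 115.4 + 237.9·tan33.8° = 115.4 + 159.3 = 274.7 kN/m
FS = 274.7 / 135.6 = 2.026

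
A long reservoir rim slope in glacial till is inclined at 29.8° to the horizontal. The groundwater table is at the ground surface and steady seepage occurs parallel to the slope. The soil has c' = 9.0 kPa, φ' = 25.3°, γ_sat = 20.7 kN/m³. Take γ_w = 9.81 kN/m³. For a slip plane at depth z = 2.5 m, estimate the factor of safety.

FS = 0.84

With seepage parallel to the slope and the water table at the surface, the effective normal stress on the slip plane uses the buoyant unit weight γ' = γ_sat − γ_w while the driving shear stress uses γ_sat:
FS = [c' + γ' z cos²β tanφ'] / [γ_sat z sinβ cosβ]
γ' = 20.7 − 9.81 = 10.89 kN/m³
Numerator = 9.0 + 10.89·2.5·cos²29.8°·tan25.3° = 9.0 + 10.89·2.5·0.7530·0.4727 = 18.691 kPa
Denominator = 20.7·2.5·sin29.8°·cos29.8° = 20.7·2.5·0.4970·0.8678 = 22.318 kPa
FS = 18.691 / 22.318 = 0.837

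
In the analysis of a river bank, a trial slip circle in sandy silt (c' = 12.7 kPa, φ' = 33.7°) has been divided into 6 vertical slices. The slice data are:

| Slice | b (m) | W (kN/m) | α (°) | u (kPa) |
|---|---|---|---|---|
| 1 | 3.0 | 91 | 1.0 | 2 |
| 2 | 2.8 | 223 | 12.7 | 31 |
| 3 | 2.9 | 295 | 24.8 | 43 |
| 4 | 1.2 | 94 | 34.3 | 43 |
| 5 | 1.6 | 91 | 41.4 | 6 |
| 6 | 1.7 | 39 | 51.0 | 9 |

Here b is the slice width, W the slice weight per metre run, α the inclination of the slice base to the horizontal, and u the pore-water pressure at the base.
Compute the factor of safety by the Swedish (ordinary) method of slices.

Ordinary method of slices: FS = Σ[c'·Δl_i + (W_i cosα_i − u_i·Δl_i)·tanφ'] / Σ W_i sinα_i, with Δl_i = b_i / cosα_i.
Slice 1: Δl = 3.0/cos1.0° = 3.000 m; N'_1 = 91·cos1.0° − 2·3.000 = 85.0; c'Δl = 38.11; W sinα = 1.6
Slice 2: Δl = 2.8/cos12.7° = 2.870 m; N'_2 = 223·cos12.7° − 31·2.870 = 128.6; c'Δl = 36.45; W sinα = 49.0
Slice 3: Δl = 2.9/cos24.8° = 3.195 m; N'_3 = 295·cos24.8° − 43·3.195 = 130.4; c'Δl = 40.57; W sinα = 123.7
Slice 4: Δl = 1.2/cos34.3° = 1.453 m; N'_4 = 94·cos34.3° − 43·1.453 = 15.2; c'Δl = 18.45; W sinα = 53.0
Slice 5: Δl = 1.6/cos41.4° = 2.133 m; N'_5 = 91·cos41.4° − 6·2.133 = 55.5; c'Δl = 27.09; W sinα = 60.2
Slice 6: Δl = 1.7/cos51.0° = 2.701 m; N'_6 = 39·cos51.0° − 9·2.701 = 0.2; c'Δl = 34.31; W sinα = 30.3
Σc'Δl = 195.0 kN/m; ΣN' = 414.9 kN/m; ΣW sinα = 317.8 kN/m
Resisting = 195.0 + 414.9·tan33.7° = 195.0 + 276.7 = 471.7 kN/m
FS = 471.7 / 317.8 = 1.484

FS = 1.48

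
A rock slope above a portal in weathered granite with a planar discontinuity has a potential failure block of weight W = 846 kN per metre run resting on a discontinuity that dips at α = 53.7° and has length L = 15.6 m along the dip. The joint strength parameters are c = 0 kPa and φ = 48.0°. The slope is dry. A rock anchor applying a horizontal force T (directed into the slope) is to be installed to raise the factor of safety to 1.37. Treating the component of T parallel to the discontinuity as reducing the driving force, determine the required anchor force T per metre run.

Resolving forces along and normal to the sliding plane, with the horizontal anchor force T adding T·sinα to the effective normal force and T·cosα acting up the plane against the driving force:
FS = [cL + (W cosα + T sinα) tanφ] / [W sinα − T cosα]
Without the anchor: N' = 500.8 kN/m, driving T_d = 681.8 kN/m, resisting R = 0·15.6 + 500.8·tan48.0° = 556.2 kN/m, FS = 0.82.
Setting FS = 1.37 and solving for T:
1.37·(681.8 − T cos53.7°) = 556.2 + T sin53.7°·tan48.0°
T·(sin53.7°·tan48.0° + 1.37·cos53.7°) = 1.37·681.8 − 556.2
T·(0.8059·1.1106 + 1.37·0.5920) = 934.1 − 556.2 = 377.8
T·1.7061 = 377.8
T = 221.5 kN/m

T = 221 kN/m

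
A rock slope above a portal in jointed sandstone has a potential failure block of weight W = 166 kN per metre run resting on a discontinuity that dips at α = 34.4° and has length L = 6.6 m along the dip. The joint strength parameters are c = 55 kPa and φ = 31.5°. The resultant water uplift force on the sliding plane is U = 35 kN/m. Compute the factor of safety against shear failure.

FS = 4.54

Resolving the block weight along and normal to the plane and applying the Mohr–Coulomb strength on the joint:
N' = W cosα − U = 166·cos34.4° − 35 = 102.0 kN/m
Driving force T = W sinα = 166·sin34.4° = 93.8 kN/m
Resisting force R = c·L + N'·tanφ = 55·6.6 + 102.0·tan31.5° = 363.0 + 62.5 = 425.5 kN/m
FS = R / T = 425.5 / 93.8 = 4.537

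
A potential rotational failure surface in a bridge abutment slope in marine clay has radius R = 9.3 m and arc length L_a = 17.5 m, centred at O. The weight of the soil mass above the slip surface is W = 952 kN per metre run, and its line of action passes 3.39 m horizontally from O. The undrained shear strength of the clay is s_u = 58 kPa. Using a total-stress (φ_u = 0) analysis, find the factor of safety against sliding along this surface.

Taking moments about the centre O, the resisting moment is provided by the undrained shear strength acting along the arc:
M_R = s_u·L_a·R = 58·17.50·9.3 = 9439.5 kN·m/m
M_D = W·d = 952·3.39 = 3227.3 kN·m/m
FS = M_R / M_D = 9439.5 / 3227.3 = 2.925

FS = 2.92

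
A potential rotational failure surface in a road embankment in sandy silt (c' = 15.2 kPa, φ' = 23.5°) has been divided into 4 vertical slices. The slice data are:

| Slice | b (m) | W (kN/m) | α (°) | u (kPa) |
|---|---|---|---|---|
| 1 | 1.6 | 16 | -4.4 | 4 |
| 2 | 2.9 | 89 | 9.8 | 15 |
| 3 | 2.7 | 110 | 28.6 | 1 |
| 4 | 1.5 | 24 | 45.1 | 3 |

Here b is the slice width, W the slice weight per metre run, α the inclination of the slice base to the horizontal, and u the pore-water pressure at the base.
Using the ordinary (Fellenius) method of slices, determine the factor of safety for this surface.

Ordinary method of slices: FS = Σ[c'·Δl_i + (W_i cosα_i − u_i·Δl_i)·tanφ'] / Σ W_i sinα_i, with Δl_i = b_i / cosα_i.
Slice 1: Δl = 1.6/cos(-4.4°) = 1.605 m; N'_1 = 16·cos(-4.4°) − 4·1.605 = 9.5; c'Δl = 24.39; W sinα = -1.2
Slice 2: Δl = 2.9/cos9.8° = 2.943 m; N'_2 = 89·cos9.8° − 15·2.943 = 43.6; c'Δl = 44.73; W sinα = 15.1
Slice 3: Δl = 2.7/cos28.6° = 3.075 m; N'_3 = 110·cos28.6° − 1·3.075 = 93.5; c'Δl = 46.74; W sinα = 52.7
Slice 4: Δl = 1.5/cos45.1° = 2.125 m; N'_4 = 24·cos45.1° − 3·2.125 = 10.6; c'Δl = 32.30; W sinα = 17.0
Σc'Δl = 148.2 kN/m; ΣN' = 157.2 kN/m; ΣW sinα = 83.6 kN/m
Resisting = 148.2 + 157.2·tan23.5° = 148.2 + 68.3 = 216.5 kN/m
FS = 216.5 / 83.6 = 2.590

FS = 2.59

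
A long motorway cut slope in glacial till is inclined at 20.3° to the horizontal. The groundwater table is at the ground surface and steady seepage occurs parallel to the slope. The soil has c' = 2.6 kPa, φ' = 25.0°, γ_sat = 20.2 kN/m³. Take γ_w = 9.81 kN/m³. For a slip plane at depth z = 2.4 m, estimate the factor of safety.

With seepage parallel to the slope and the water table at the surface, the effective normal stress on the slip plane uses the buoyant unit weight γ' = γ_sat − γ_w while the driving shear stress uses γ_sat:
FS = [c' + γ' z cos²β tanφ'] / [γ_sat z sinβ cosβ]
γ' = 20.2 − 9.81 = 10.39 kN/m³
Numerator = 2.6 + 10.39·2.4·cos²20.3°·tan25.0° = 2.6 + 10.39·2.4·0.8796·0.4663 = 12.828 kPa
Denominator = 20.2·2.4·sin20.3°·cos20.3° = 20.2·2.4·0.3469·0.9379 = 15.775 kPa
FS = 12.828 / 15.775 = 0.813

FS = 0.81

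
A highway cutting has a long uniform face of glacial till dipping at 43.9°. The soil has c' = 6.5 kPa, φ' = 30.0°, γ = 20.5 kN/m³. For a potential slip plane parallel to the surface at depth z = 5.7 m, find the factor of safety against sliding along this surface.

FS = 0.71

For an infinite slope with a slip plane parallel to the surface (no pore pressure): FS = [c' + γz cos²β tanφ'] / [γz sinβ cosβ].
γz = 20.5·5.7 = 116.85 kN/m²
Numerator = 6.5 + 116.85·cos²43.9°·tan30.0° = 6.5 + 116.85·0.5192·0.5774 = 41.527 kPa
Denominator = 116.85·sin43.9°·cos43.9° = 116.85·0.6934·0.7206 = 58.382 kPa
FS = 41.527 / 58.382 = 0.711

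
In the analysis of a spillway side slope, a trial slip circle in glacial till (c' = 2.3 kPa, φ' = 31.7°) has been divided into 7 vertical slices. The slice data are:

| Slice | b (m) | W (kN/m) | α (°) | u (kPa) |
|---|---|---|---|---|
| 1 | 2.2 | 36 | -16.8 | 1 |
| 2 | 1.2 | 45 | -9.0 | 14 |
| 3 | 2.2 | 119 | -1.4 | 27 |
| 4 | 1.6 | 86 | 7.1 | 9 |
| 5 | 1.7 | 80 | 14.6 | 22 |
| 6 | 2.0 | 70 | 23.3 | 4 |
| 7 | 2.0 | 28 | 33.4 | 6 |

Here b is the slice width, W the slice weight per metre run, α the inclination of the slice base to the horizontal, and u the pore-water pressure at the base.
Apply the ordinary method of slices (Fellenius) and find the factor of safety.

FS = 3.97

Ordinary method of slices: FS = Σ[c'·Δl_i + (W_i cosα_i − u_i·Δl_i)·tanφ'] / Σ W_i sinα_i, with Δl_i = b_i / cosα_i.
Slice 1: Δl = 2.2/cos(-16.8°) = 2.298 m; N'_1 = 36·cos(-16.8°) − 1·2.298 = 32.2; c'Δl = 5.29; W sinα = -10.4
Slice 2: Δl = 1.2/cos(-9.0°) = 1.215 m; N'_2 = 45·cos(-9.0°) − 14·1.215 = 27.4; c'Δl = 2.79; W sinα = -7.0
Slice 3: Δl = 2.2/cos(-1.4°) = 2.201 m; N'_3 = 119·cos(-1.4°) − 27·2.201 = 59.5; c'Δl = 5.06; W sinα = -2.9
Slice 4: Δl = 1.6/cos7.1° = 1.612 m; N'_4 = 86·cos7.1° − 9·1.612 = 70.8; c'Δl = 3.71; W sinα = 10.6
Slice 5: Δl = 1.7/cos14.6° = 1.757 m; N'_5 = 80·cos14.6° − 22·1.757 = 38.8; c'Δl = 4.04; W sinα = 20.2
Slice 6: Δl = 2.0/cos23.3° = 2.178 m; N'_6 = 70·cos23.3° − 4·2.178 = 55.6; c'Δl = 5.01; W sinα = 27.7
Slice 7: Δl = 2.0/cos33.4° = 2.396 m; N'_7 = 28·cos33.4° − 6·2.396 = 9.0; c'Δl = 5.51; W sinα = 15.4
Σc'Δl = 31.4 kN/m; ΣN' = 293.3 kN/m; ΣW sinα = 53.5 kN/m
Resisting = 31.4 + 293.3·tan31.7° = 31.4 + 181.2 = 212.6 kN/m
FS = 212.6 / 53.5 = 3.970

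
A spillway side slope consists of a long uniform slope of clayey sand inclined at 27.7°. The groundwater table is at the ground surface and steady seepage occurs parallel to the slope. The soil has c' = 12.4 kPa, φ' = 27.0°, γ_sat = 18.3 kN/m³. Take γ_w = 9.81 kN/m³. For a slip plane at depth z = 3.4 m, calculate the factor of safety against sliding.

FS = 0.93

With seepage parallel to the slope and the water table at the surface, the effective normal stress on the slip plane uses the buoyant unit weight γ' = γ_sat − γ_w while the driving shear stress uses γ_sat:
FS = [c' + γ' z cos²β tanφ'] / [γ_sat z sinβ cosβ]
γ' = 18.3 − 9.81 = 8.49 kN/m³
Numerator = 12.4 + 8.49·3.4·cos²27.7°·tan27.0° = 12.4 + 8.49·3.4·0.7839·0.5095 = 23.930 kPa
Denominator = 18.3·3.4·sin27.7°·cos27.7° = 18.3·3.4·0.4648·0.8854 = 25.608 kPa
FS = 23.930 / 25.608 = 0.934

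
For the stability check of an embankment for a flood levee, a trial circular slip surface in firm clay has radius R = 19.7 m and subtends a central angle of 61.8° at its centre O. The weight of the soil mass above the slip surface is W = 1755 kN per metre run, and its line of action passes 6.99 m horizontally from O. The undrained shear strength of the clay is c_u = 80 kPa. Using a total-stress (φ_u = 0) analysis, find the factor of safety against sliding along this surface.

Taking moments about the centre O, the resisting moment is provided by the undrained shear strength acting along the arc:
Arc length L_a = R·θ = 19.7·(61.8°·π/180) = 19.7·1.0786 = 21.25 m
M_R = c_u·L_a·R = 80·21.25·19.7 = 33487.9 kN·m/m
M_D = W·d = 1755·6.99 = 12267.5 kN·m/m
FS = M_R / M_D = 33487.9 / 12267.5 = 2.730

FS = 2.73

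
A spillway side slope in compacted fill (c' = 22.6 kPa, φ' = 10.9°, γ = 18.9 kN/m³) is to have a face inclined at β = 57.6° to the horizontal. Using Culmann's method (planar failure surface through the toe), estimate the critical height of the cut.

Culmann's analysis gives the critical failure plane at α_cr = (β + φ')/2 = (57.6 + 10.9)/2 = 34.2°, and the critical height
H_c = (4c'/γ) · sinβ cosφ' / [1 − cos(β − φ')]
    = (4·22.6/18.9) · sin57.6°·cos10.9° / [1 − cos(46.7°)]
    = 4.783 · 0.8443·0.9820 / [1 − 0.6858]
    = 4.783 · 0.8291 / 0.3142
    = 12.62 m

H_c = 12.62 m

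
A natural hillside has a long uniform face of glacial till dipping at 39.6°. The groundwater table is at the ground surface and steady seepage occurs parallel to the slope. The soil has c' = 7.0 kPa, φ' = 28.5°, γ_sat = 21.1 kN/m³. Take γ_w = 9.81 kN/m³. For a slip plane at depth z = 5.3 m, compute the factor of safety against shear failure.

FS = 0.48

With seepage parallel to the slope and the water table at the surface, the effective normal stress on the slip plane uses the buoyant unit weight γ' = γ_sat − γ_w while the driving shear stress uses γ_sat:
FS = [c' + γ' z cos²β tanφ'] / [γ_sat z sinβ cosβ]
γ' = 21.1 − 9.81 = 11.29 kN/m³
Numerator = 7.0 + 11.29·5.3·cos²39.6°·tan28.5° = 7.0 + 11.29·5.3·0.5937·0.5430 = 26.288 kPa
Denominator = 21.1·5.3·sin39.6°·cos39.6° = 21.1·5.3·0.6374·0.7705 = 54.925 kPa
FS = 26.288 / 54.925 = 0.479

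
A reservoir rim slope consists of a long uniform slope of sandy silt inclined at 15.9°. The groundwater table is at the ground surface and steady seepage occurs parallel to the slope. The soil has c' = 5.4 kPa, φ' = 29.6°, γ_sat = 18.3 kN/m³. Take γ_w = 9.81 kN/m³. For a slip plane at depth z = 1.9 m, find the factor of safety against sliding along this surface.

With seepage parallel to the slope and the water table at the surface, the effective normal stress on the slip plane uses the buoyant unit weight γ' = γ_sat − γ_w while the driving shear stress uses γ_sat:
FS = [c' + γ' z cos²β tanφ'] / [γ_sat z sinβ cosβ]
γ' = 18.3 − 9.81 = 8.49 kN/m³
Numerator = 5.4 + 8.49·1.9·cos²15.9°·tan29.6° = 5.4 + 8.49·1.9·0.9249·0.5681 = 13.876 kPa
Denominator = 18.3·1.9·sin15.9°·cos15.9° = 18.3·1.9·0.2740·0.9617 = 9.161 kPa
FS = 13.876 / 9.161 = 1.515

FS = 1.51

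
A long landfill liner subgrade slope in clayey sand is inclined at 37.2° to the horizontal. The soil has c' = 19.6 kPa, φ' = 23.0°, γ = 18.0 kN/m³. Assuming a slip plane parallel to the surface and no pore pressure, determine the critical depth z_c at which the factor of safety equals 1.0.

Setting FS = 1.00 in FS = [c' + γz cos²β tanφ'] / [γz sinβ cosβ] and solving for z:
z = c' / [γ cosβ (FS·sinβ − cosβ·tanφ')]
  = 19.6 / [18.0·cos37.2°·(1.00·sin37.2° − cos37.2°·tan23.0°)]
  = 19.6 / [18.0·0.7965·(1.00·0.6046 − 0.7965·0.4245)]
  = 19.6 / 3.8208 = 5.130 m

z_c = 5.13 m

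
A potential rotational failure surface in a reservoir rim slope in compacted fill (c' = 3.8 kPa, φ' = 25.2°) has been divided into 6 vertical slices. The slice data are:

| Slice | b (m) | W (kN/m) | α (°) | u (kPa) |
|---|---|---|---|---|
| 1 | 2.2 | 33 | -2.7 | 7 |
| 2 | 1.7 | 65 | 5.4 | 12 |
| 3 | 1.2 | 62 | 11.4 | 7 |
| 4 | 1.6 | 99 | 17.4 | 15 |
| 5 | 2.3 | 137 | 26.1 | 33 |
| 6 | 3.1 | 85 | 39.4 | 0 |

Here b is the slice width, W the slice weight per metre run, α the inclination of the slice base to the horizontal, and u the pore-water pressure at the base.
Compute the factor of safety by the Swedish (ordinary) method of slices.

Ordinary method of slices: FS = Σ[c'·Δl_i + (W_i cosα_i − u_i·Δl_i)·tanφ'] / Σ W_i sinα_i, with Δl_i = b_i / cosα_i.
Slice 1: Δl = 2.2/cos(-2.7°) = 2.202 m; N'_1 = 33·cos(-2.7°) − 7·2.202 = 17.5; c'Δl = 8.37; W sinα = -1.6
Slice 2: Δl = 1.7/cos5.4° = 1.708 m; N'_2 = 65·cos5.4° − 12·1.708 = 44.2; c'Δl = 6.49; W sinα = 6.1
Slice 3: Δl = 1.2/cos11.4° = 1.224 m; N'_3 = 62·cos11.4° − 7·1.224 = 52.2; c'Δl = 4.65; W sinα = 12.3
Slice 4: Δl = 1.6/cos17.4° = 1.677 m; N'_4 = 99·cos17.4° − 15·1.677 = 69.3; c'Δl = 6.37; W sinα = 29.6
Slice 5: Δl = 2.3/cos26.1° = 2.561 m; N'_5 = 137·cos26.1° − 33·2.561 = 38.5; c'Δl = 9.73; W sinα = 60.3
Slice 6: Δl = 3.1/cos39.4° = 4.012 m; N'_6 = 85·cos39.4° − 0·4.012 = 65.7; c'Δl = 15.24; W sinα = 54.0
Σc'Δl = 50.9 kN/m; ΣN' = 287.5 kN/m; ΣW sinα = 160.6 kN/m
Resisting = 50.9 + 287.5·tan25.2° = 50.9 + 135.3 = 186.1 kN/m
FS = 186.1 / 160.6 = 1.159

FS = 1.16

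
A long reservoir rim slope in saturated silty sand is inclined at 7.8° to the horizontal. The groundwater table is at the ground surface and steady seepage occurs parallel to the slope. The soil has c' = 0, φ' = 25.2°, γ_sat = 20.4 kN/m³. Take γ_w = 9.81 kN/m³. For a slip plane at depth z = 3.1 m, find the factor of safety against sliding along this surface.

FS = 1.78

With seepage parallel to the slope and the water table at the surface, the effective normal stress on the slip plane uses the buoyant unit weight γ' = γ_sat − γ_w while the driving shear stress uses γ_sat:
FS = [c' + γ' z cos²β tanφ'] / [γ_sat z sinβ cosβ]
(For c' = 0 this reduces to FS = (γ'/γ_sat)·tanφ'/tanβ.)
γ' = 20.4 − 9.81 = 10.59 kN/m³
Numerator = 0.0 + 10.59·3.1·cos²7.8°·tan25.2° = 0.0 + 10.59·3.1·0.9816·0.4706 = 15.164 kPa
Denominator = 20.4·3.1·sin7.8°·cos7.8° = 20.4·3.1·0.1357·0.9907 = 8.503 kPa
FS = 15.164 / 8.503 = 1.783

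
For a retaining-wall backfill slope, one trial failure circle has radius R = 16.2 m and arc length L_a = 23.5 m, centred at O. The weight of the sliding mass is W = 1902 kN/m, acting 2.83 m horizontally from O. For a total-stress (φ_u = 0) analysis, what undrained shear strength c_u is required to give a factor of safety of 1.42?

FS = c_u·L_a·R / (W·d), so c_u = FS·W·d / (L_a·R).
c_u = 1.42·1902·2.83 / (23.50·16.2) = 7643.4 / 380.70 = 20.08 kPa

c_u = 20.1 kPa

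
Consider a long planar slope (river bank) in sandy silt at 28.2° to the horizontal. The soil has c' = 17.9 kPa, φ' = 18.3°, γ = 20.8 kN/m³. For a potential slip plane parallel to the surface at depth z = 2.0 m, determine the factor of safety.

For an infinite slope with a slip plane parallel to the surface (no pore pressure): FS = [c' + γz cos²β tanφ'] / [γz sinβ cosβ].
γz = 20.8·2.0 = 41.60 kN/m²
Numerator = 17.9 + 41.60·cos²28.2°·tan18.3° = 17.9 + 41.60·0.7767·0.3307 = 28.586 kPa
Denominator = 41.60·sin28.2°·cos28.2° = 41.60·0.4726·0.8813 = 17.325 kPa
FS = 28.586 / 17.325 = 1.650

FS = 1.65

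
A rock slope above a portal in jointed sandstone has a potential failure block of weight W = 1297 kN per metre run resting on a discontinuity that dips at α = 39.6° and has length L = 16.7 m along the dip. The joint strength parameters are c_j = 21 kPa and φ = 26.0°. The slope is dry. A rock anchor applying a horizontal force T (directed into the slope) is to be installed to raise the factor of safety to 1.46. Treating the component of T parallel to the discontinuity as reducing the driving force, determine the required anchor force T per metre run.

Resolving forces along and normal to the sliding plane, with the horizontal anchor force T adding T·sinα to the effective normal force and T·cosα acting up the plane against the driving force:
FS = [c_jL + (W cosα + T sinα) tanφ] / [W sinα − T cosα]
Without the anchor: N' = 999.4 kN/m, driving T_d = 826.7 kN/m, resisting R = 21·16.7 + 999.4·tan26.0° = 838.1 kN/m, FS = 1.01.
Setting FS = 1.46 and solving for T:
1.46·(826.7 − T cos39.6°) = 838.1 + T sin39.6°·tan26.0°
T·(sin39.6°·tan26.0° + 1.46·cos39.6°) = 1.46·826.7 − 838.1
T·(0.6374·0.4877 + 1.46·0.7705) = 1207.0 − 838.1 = 368.9
T·1.4358 = 368.9
T = 256.9 kN/m

T = 257 kN/m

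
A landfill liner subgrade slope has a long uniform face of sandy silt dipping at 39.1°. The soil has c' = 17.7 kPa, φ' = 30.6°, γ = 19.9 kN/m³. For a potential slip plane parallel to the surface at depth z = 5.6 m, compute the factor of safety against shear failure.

FS = 1.05

For an infinite slope with a slip plane parallel to the surface (no pore pressure): FS = [c' + γz cos²β tanφ'] / [γz sinβ cosβ].
γz = 19.9·5.6 = 111.44 kN/m²
Numerator = 17.7 + 111.44·cos²39.1°·tan30.6° = 17.7 + 111.44·0.6022·0.5914 = 57.391 kPa
Denominator = 111.44·sin39.1°·cos39.1° = 111.44·0.6307·0.7760 = 54.542 kPa
FS = 57.391 / 54.542 = 1.052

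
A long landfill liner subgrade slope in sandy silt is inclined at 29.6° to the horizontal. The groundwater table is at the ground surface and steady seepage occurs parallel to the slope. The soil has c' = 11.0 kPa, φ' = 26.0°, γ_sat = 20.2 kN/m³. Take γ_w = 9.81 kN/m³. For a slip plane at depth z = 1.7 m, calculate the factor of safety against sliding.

FS = 1.19

With seepage parallel to the slope and the water table at the surface, the effective normal stress on the slip plane uses the buoyant unit weight γ' = γ_sat − γ_w while the driving shear stress uses γ_sat:
FS = [c' + γ' z cos²β tanφ'] / [γ_sat z sinβ cosβ]
γ' = 20.2 − 9.81 = 10.39 kN/m³
Numerator = 11.0 + 10.39·1.7·cos²29.6°·tan26.0° = 11.0 + 10.39·1.7·0.7560·0.4877 = 17.513 kPa
Denominator = 20.2·1.7·sin29.6°·cos29.6° = 20.2·1.7·0.4939·0.8695 = 14.748 kPa
FS = 17.513 / 14.748 = 1.187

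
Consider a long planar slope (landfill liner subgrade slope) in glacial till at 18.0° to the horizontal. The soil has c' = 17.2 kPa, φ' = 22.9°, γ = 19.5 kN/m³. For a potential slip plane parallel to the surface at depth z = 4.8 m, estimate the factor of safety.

FS = 1.93

For an infinite slope with a slip plane parallel to the surface (no pore pressure): FS = [c' + γz cos²β tanφ'] / [γz sinβ cosβ].
γz = 19.5·4.8 = 93.60 kN/m²
Numerator = 17.2 + 93.60·cos²18.0°·tan22.9° = 17.2 + 93.60·0.9045·0.4224 = 52.963 kPa
Denominator = 93.60·sin18.0°·cos18.0° = 93.60·0.3090·0.9511 = 27.508 kPa
FS = 52.963 / 27.508 = 1.925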